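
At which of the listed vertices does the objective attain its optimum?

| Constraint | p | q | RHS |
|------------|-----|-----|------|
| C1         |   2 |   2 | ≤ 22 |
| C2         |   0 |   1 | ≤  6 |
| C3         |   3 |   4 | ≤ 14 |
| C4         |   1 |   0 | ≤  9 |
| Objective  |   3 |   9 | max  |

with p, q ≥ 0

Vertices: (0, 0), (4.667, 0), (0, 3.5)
(0, 3.5) with z = 31.5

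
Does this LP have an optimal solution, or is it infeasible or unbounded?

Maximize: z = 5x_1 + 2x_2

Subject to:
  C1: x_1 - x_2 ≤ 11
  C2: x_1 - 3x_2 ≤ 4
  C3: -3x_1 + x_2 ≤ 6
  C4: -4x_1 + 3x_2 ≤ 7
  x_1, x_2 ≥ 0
Feasible point: (0, 0) satisfies every constraint, so the LP is feasible.
Direction d = (1, 1): for each constraint row a, a·d ≤ 0 —
  (1)(1) + (-1)(1) = 0 ≤ 0
  (1)(1) + (-3)(1) = -2 ≤ 0
  (-3)(1) + (1)(1) = -2 ≤ 0
  (-4)(1) + (3)(1) = -1 ≤ 0
and d ≥ 0, so (0, 0) + t·d stays feasible for every t ≥ 0. Along this ray z = 5x_1 + 2x_2 changes by 7 per unit t, so z → +∞.

The LP is unbounded; z can be made arbitrarily large.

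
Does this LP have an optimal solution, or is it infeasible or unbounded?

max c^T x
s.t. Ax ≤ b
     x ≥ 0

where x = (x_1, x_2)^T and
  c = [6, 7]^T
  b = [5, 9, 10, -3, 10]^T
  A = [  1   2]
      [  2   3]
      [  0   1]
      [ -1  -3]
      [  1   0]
The point (4.5, 0) satisfies every constraint, so the LP is feasible; the constraints give x_1 ≤ 10 and x_2 ≤ 10, which with x_1, x_2 ≥ 0 keep the feasible region inside a bounded box. A feasible, bounded LP attains a finite optimum at a vertex.

The LP has an optimal solution: (4.5, 0) with z = 27.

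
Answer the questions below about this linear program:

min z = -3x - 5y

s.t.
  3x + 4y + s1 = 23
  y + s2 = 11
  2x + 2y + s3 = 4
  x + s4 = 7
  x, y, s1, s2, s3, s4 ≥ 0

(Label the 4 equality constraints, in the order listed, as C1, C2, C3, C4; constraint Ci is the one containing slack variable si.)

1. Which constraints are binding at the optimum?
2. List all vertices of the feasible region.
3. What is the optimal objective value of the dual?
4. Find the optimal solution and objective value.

1. C3, x ≥ 0
2. (0, 0), (2, 0), (0, 2)
3. -10 (by strong duality, equal to the primal optimum)
4. x = 0, y = 2, z = -10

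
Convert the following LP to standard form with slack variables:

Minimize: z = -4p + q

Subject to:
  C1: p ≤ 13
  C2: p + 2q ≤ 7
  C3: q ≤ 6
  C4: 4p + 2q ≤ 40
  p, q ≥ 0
min z = -4p + q

s.t.
  p + s1 = 13
  p + 2q + s2 = 7
  q + s3 = 6
  4p + 2q + s4 = 40
  p, q, s1, s2, s3, s4 ≥ 0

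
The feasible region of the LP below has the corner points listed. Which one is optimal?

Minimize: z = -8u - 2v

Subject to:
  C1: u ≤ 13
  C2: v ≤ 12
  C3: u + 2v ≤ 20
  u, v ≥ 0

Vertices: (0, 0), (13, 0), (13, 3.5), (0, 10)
(13, 3.5) with z = -111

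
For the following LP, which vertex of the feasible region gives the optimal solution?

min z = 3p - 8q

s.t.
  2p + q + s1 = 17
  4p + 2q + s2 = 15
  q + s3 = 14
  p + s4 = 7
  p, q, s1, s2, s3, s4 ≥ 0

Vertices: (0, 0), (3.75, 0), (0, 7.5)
Evaluating z = 3p - 8q at each vertex:
  (0, 0): z = 0
  (3.75, 0): z = 11.25
  (0, 7.5): z = -60

The smallest value is z = -60, attained at (0, 7.5).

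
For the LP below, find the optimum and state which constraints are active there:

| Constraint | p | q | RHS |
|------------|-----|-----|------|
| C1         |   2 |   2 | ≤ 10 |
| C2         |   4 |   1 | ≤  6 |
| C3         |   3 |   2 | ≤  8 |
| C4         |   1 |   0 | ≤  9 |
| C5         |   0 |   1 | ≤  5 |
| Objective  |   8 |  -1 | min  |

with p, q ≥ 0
Optimal: p = 0, q = 4
Slack at optimum:
  C1: slack = 2
  C2: slack = 2
  C3: slack = 0 (binding)
  C4: slack = 9
  C5: slack = 1
  p ≥ 0: p = 0 (binding)
  q ≥ 0: q = 4
Binding constraints: C3, p ≥ 0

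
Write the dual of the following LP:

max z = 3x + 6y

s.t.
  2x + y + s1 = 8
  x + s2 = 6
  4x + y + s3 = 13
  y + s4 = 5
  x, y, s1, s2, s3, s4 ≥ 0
Minimize: z = 8y1 + 6y2 + 13y3 + 5y4

Subject to:
  C1: -2y1 - y2 - 4y3 ≤ -3
  C2: -y1 - y3 - y4 ≤ -6
  y1, y2, y3, y4 ≥ 0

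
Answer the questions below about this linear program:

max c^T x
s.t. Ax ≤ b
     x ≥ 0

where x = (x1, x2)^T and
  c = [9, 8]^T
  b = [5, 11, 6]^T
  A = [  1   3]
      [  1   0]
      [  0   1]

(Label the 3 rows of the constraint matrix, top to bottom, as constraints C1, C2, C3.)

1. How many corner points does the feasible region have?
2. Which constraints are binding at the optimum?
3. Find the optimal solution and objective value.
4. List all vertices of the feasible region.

1. 3
2. C1, x2 ≥ 0
3. x1 = 5, x2 = 0, z = 45
4. (0, 0), (5, 0), (0, 1.667)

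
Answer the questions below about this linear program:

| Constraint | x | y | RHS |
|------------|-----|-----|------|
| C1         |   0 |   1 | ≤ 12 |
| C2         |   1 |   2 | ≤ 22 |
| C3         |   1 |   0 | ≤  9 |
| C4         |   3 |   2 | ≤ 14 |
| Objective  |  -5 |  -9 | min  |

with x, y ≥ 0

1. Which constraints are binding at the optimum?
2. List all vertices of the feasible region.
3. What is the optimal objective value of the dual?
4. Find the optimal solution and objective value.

1. C4, x ≥ 0
2. (0, 0), (4.667, 0), (0, 7)
3. -63 (by strong duality, equal to the primal optimum)
4. x = 0, y = 7, z = -63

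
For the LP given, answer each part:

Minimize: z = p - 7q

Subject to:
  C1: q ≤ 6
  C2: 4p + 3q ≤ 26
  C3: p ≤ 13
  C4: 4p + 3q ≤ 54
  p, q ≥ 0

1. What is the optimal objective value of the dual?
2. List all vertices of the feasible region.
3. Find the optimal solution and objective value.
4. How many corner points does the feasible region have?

1. -42 (by strong duality, equal to the primal optimum)
2. (0, 0), (6.5, 0), (2, 6), (0, 6)
3. p = 0, q = 6, z = -42
4. 4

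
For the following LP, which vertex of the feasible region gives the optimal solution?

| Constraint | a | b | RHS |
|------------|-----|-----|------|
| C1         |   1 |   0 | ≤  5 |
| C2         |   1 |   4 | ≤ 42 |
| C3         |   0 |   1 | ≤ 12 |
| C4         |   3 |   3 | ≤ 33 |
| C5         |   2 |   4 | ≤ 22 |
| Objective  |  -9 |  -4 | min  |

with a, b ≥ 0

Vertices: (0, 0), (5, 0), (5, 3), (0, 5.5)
Evaluating z = -9a - 4b at each vertex:
  (0, 0): z = 0
  (5, 0): z = -45
  (5, 3): z = -57
  (0, 5.5): z = -22

The smallest value is z = -57, attained at (5, 3).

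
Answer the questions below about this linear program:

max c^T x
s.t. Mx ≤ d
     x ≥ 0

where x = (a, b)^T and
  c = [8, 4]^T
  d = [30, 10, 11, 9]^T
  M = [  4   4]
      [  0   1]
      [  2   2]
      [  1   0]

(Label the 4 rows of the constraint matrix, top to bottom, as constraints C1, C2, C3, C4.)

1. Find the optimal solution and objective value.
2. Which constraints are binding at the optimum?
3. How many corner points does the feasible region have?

1. a = 5.5, b = 0, z = 44
2. C3, b ≥ 0
3. 3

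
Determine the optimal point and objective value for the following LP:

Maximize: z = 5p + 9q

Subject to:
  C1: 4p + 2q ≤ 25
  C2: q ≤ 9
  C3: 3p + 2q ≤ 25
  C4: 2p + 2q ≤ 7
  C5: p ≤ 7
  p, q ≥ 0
Each vertex is the intersection of two constraint boundaries that also satisfies all remaining constraints:
  p = 0 and q = 0 → (0, 0)
  2p + 2q = 7 and q = 0 → (3.5, 0)
  2p + 2q = 7 and p = 0 → (0, 3.5)

Evaluating z = 5p + 9q at each vertex:
  (0, 0): z = 0
  (3.5, 0): z = 17.5
  (0, 3.5): z = 31.5

The maximum is at (0, 3.5) with z = 31.5.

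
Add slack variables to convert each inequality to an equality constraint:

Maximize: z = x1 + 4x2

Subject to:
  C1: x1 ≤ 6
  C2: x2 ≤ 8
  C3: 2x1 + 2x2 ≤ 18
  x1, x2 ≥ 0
max z = x1 + 4x2

s.t.
  x1 + s1 = 6
  x2 + s2 = 8
  2x1 + 2x2 + s3 = 18
  x1, x2, s1, s2, s3 ≥ 0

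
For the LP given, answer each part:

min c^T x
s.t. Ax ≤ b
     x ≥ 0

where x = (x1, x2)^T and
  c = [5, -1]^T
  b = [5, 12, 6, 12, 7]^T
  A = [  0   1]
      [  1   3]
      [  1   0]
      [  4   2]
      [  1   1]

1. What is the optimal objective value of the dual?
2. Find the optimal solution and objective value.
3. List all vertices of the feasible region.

1. -4 (by strong duality, equal to the primal optimum)
2. x1 = 0, x2 = 4, z = -4
3. (0, 0), (3, 0), (1.2, 3.6), (0, 4)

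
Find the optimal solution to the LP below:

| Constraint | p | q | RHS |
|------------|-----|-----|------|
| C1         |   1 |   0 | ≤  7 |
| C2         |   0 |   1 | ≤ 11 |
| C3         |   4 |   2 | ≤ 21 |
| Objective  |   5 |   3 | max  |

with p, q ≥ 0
Each vertex is the intersection of two constraint boundaries that also satisfies all remaining constraints:
  p = 0 and q = 0 → (0, 0)
  4p + 2q = 21 and q = 0 → (5.25, 0)
  4p + 2q = 21 and p = 0 → (0, 10.5)

Evaluating z = 5p + 3q at each vertex:
  (0, 0): z = 0
  (5.25, 0): z = 26.25
  (0, 10.5): z = 31.5

The maximum is at (0, 10.5) with z = 31.5.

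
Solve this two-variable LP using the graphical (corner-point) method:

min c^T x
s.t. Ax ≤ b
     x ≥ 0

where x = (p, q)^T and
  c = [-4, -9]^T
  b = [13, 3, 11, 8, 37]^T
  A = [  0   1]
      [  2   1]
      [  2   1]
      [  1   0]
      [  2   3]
p = 0, q = 3, z = -27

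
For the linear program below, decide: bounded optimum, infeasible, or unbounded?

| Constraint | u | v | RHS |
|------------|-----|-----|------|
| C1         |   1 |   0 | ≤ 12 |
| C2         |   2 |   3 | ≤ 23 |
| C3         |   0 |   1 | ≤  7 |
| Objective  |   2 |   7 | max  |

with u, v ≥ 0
The point (1, 7) satisfies every constraint, so the LP is feasible; the constraints give u ≤ 12 and v ≤ 7, which with u, v ≥ 0 keep the feasible region inside a bounded box. A feasible, bounded LP attains a finite optimum at a vertex.

Evaluating z = 2u + 7v at each vertex:
  (0, 0): z = 0
  (11.5, 0): z = 23
  (1, 7): z = 51
  (0, 7): z = 49

Feasible with finite optimum z* = 51 at (1, 7).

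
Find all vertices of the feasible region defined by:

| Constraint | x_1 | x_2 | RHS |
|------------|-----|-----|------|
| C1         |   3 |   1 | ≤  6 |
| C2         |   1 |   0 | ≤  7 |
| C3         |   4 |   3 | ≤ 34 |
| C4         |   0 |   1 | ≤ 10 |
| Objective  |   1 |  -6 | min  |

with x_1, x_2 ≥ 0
Each vertex is the intersection of two constraint boundaries that also satisfies all remaining constraints:
  x_1 = 0 and x_2 = 0 → (0, 0)
  3x_1 + x_2 = 6 and x_2 = 0 → (2, 0)
  3x_1 + x_2 = 6 and x_1 = 0 → (0, 6)

Vertices: (0, 0), (2, 0), (0, 6)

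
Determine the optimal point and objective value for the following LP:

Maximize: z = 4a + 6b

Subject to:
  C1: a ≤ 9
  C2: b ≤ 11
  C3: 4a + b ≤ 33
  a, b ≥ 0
Each vertex is the intersection of two constraint boundaries that also satisfies all remaining constraints:
  a = 0 and b = 0 → (0, 0)
  4a + b = 33 and b = 0 → (8.25, 0)
  b = 11 and 4a + b = 33 → (5.5, 11)
  b = 11 and a = 0 → (0, 11)

Evaluating z = 4a + 6b at each vertex:
  (0, 0): z = 0
  (8.25, 0): z = 33
  (5.5, 11): z = 88
  (0, 11): z = 66

The maximum is at (5.5, 11) with z = 88.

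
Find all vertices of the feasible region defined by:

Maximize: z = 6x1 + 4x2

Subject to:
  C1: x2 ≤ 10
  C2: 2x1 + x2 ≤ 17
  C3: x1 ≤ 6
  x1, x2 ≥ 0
Each vertex is the intersection of two constraint boundaries that also satisfies all remaining constraints:
  x1 = 0 and x2 = 0 → (0, 0)
  x1 = 6 and x2 = 0 → (6, 0)
  2x1 + x2 = 17 and x1 = 6 → (6, 5)
  x2 = 10 and 2x1 + x2 = 17 → (3.5, 10)
  x2 = 10 and x1 = 0 → (0, 10)

Vertices: (0, 0), (6, 0), (6, 5), (3.5, 10), (0, 10)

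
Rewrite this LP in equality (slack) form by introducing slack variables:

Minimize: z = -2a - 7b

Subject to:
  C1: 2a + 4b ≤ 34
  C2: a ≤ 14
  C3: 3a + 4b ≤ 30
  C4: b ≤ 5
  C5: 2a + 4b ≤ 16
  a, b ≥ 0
min z = -2a - 7b

s.t.
  2a + 4b + s1 = 34
  a + s2 = 14
  3a + 4b + s3 = 30
  b + s4 = 5
  2a + 4b + s5 = 16
  a, b, s1, s2, s3, s4, s5 ≥ 0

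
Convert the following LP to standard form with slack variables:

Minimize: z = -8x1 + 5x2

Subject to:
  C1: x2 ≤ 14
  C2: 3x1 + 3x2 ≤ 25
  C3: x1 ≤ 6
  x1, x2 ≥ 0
min z = -8x1 + 5x2

s.t.
  x2 + s1 = 14
  3x1 + 3x2 + s2 = 25
  x1 + s3 = 6
  x1, x2, s1, s2, s3 ≥ 0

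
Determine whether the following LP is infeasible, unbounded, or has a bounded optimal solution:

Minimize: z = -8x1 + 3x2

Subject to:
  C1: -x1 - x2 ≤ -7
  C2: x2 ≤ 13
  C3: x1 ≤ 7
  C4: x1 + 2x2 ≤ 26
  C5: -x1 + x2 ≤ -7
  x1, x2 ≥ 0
The point (7, 0) satisfies every constraint, so the LP is feasible; the constraints give x1 ≤ 7 and x2 ≤ 13, which with x1, x2 ≥ 0 keep the feasible region inside a bounded box. A feasible, bounded LP attains a finite optimum at a vertex.

Evaluating z = -8x1 + 3x2 at each vertex:
  (7, 0): z = -56

Bounded optimum: z* = -56 at (7, 0).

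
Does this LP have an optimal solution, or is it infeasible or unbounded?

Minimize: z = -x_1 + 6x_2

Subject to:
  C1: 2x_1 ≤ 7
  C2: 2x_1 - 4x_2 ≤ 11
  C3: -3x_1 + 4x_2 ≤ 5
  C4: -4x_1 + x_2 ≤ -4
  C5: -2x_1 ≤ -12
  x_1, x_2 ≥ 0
C1 requires 2x_1 ≤ 7, while C5 (-2x_1 ≤ -12) is equivalent to 2x_1 ≥ 12. Together they would need 12 ≤ 2x_1 ≤ 7, which is impossible since 12 > 7. No point satisfies all constraints.

Infeasible — the constraint set is empty.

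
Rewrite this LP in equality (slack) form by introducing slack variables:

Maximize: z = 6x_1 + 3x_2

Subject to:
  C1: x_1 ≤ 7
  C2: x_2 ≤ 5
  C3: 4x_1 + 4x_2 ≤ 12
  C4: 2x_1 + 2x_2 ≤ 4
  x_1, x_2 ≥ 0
max z = 6x_1 + 3x_2

s.t.
  x_1 + s1 = 7
  x_2 + s2 = 5
  4x_1 + 4x_2 + s3 = 12
  2x_1 + 2x_2 + s4 = 4
  x_1, x_2, s1, s2, s3, s4 ≥ 0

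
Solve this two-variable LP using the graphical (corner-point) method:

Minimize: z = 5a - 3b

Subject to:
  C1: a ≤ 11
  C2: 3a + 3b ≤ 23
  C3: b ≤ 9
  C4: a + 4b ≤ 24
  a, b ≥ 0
Each vertex is the intersection of two constraint boundaries that also satisfies all remaining constraints:
  a = 0 and b = 0 → (0, 0)
  3a + 3b = 23 and b = 0 → (7.667, 0)
  3a + 3b = 23 and a + 4b = 24 → (2.222, 5.444)
  a + 4b = 24 and a = 0 → (0, 6)

Evaluating z = 5a - 3b at each vertex:
  (0, 0): z = 0
  (7.667, 0): z = 38.33
  (2.222, 5.444): z = -5.222
  (0, 6): z = -18

The minimum is at (0, 6) with z = -18.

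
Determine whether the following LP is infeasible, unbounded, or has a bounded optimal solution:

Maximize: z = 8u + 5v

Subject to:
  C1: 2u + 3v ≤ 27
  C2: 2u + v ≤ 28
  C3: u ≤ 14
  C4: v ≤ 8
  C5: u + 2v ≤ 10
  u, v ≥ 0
The point (10, 0) satisfies every constraint, so the LP is feasible; the constraints give u ≤ 14 and v ≤ 8, which with u, v ≥ 0 keep the feasible region inside a bounded box. A feasible, bounded LP attains a finite optimum at a vertex.

Evaluating z = 8u + 5v at each vertex:
  (0, 0): z = 0
  (10, 0): z = 80
  (0, 5): z = 25

Bounded optimum: z* = 80 at (10, 0).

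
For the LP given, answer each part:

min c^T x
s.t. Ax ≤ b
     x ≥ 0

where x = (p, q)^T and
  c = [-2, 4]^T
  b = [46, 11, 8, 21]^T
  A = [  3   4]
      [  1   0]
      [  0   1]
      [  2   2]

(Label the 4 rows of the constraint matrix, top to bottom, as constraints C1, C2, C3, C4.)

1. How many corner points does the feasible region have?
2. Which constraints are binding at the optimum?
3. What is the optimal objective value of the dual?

1. 4
2. C4, q ≥ 0
3. -21 (by strong duality, equal to the primal optimum)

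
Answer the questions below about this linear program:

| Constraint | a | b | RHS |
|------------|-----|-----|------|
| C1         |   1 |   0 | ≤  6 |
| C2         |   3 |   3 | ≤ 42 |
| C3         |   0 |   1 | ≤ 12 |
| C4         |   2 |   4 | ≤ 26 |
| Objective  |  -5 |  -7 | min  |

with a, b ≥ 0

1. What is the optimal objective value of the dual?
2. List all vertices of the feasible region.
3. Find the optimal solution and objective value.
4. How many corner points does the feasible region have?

1. -54.5 (by strong duality, equal to the primal optimum)
2. (0, 0), (6, 0), (6, 3.5), (0, 6.5)
3. a = 6, b = 3.5, z = -54.5
4. 4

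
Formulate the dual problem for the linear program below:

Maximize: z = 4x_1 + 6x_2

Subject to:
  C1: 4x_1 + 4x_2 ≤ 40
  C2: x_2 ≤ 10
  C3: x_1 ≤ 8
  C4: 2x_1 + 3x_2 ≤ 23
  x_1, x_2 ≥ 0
Minimize: z = 40y1 + 10y2 + 8y3 + 23y4

Subject to:
  C1: -4y1 - y3 - 2y4 ≤ -4
  C2: -4y1 - y2 - 3y4 ≤ -6
  y1, y2, y3, y4 ≥ 0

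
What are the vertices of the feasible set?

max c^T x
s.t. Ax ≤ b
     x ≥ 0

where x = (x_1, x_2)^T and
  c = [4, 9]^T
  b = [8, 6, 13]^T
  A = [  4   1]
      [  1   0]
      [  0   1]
Each vertex is the intersection of two constraint boundaries that also satisfies all remaining constraints:
  x_1 = 0 and x_2 = 0 → (0, 0)
  4x_1 + x_2 = 8 and x_2 = 0 → (2, 0)
  4x_1 + x_2 = 8 and x_1 = 0 → (0, 8)

Vertices: (0, 0), (2, 0), (0, 8)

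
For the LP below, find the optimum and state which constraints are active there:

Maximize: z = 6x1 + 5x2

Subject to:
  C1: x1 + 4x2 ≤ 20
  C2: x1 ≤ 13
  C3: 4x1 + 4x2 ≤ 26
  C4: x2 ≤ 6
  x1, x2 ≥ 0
Optimal: x1 = 6.5, x2 = 0
Slack at optimum:
  C1: slack = 13.5
  C2: slack = 6.5
  C3: slack = 0 (binding)
  C4: slack = 6
  x1 ≥ 0: x1 = 6.5
  x2 ≥ 0: x2 = 0 (binding)
Binding constraints: C3, x2 ≥ 0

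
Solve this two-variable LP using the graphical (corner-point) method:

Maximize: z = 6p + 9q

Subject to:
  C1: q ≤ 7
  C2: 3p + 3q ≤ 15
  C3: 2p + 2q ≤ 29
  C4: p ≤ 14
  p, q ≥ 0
Each vertex is the intersection of two constraint boundaries that also satisfies all remaining constraints:
  p = 0 and q = 0 → (0, 0)
  3p + 3q = 15 and q = 0 → (5, 0)
  3p + 3q = 15 and p = 0 → (0, 5)

Evaluating z = 6p + 9q at each vertex:
  (0, 0): z = 0
  (5, 0): z = 30
  (0, 5): z = 45

The maximum is at (0, 5) with z = 45.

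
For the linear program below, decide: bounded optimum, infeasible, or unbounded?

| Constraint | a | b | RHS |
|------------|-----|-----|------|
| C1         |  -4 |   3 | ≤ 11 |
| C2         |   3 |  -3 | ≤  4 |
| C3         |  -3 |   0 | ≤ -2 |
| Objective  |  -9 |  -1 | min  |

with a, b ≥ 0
Feasible point: (1, 0) satisfies every constraint, so the LP is feasible.
Direction d = (1, 1): for each constraint row a, a·d ≤ 0 —
  (-4)(1) + (3)(1) = -1 ≤ 0
  (3)(1) + (-3)(1) = 0 ≤ 0
  (-3)(1) + (0)(1) = -3 ≤ 0
and d ≥ 0, so (1, 0) + t·d stays feasible for every t ≥ 0. Along this ray z = -9a - b changes by -10 per unit t, so z → −∞.

The LP is unbounded; z can be made arbitrarily small.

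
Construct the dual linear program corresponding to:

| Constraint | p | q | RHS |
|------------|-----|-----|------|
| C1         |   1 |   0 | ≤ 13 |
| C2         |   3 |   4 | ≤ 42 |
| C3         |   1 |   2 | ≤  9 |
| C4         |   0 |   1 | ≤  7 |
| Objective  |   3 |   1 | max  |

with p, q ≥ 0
Minimize: z = 13y1 + 42y2 + 9y3 + 7y4

Subject to:
  C1: -y1 - 3y2 - y3 ≤ -3
  C2: -4y2 - 2y3 - y4 ≤ -1
  y1, y2, y3, y4 ≥ 0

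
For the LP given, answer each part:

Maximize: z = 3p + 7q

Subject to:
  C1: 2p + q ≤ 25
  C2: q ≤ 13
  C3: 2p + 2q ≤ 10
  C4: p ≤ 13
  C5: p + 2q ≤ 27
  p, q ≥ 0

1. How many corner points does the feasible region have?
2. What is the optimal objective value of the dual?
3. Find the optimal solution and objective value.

1. 3
2. 35 (by strong duality, equal to the primal optimum)
3. p = 0, q = 5, z = 35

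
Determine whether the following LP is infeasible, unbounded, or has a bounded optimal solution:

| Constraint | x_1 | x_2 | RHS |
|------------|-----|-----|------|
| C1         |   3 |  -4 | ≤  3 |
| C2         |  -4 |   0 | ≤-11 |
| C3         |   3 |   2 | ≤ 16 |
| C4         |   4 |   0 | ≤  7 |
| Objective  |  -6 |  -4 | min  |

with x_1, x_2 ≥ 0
C4 requires 4x_1 ≤ 7, while C2 (-4x_1 ≤ -11) is equivalent to 4x_1 ≥ 11. Together they would need 11 ≤ 4x_1 ≤ 7, which is impossible since 11 > 7. No point satisfies all constraints.

The feasible region is empty; the LP is infeasible.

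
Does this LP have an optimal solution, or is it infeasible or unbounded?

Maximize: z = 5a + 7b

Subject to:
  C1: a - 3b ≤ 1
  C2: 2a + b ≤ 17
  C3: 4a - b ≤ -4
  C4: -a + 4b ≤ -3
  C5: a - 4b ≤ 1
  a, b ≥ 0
C5 requires a - 4b ≤ 1, while C4 (-a + 4b ≤ -3) is equivalent to a - 4b ≥ 3. Together they would need 3 ≤ a - 4b ≤ 1, which is impossible since 3 > 1. No point satisfies all constraints.

The feasible region is empty; the LP is infeasible.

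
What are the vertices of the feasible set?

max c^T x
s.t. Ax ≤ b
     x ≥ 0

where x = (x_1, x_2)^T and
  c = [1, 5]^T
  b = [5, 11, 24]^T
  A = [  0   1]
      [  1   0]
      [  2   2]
Each vertex is the intersection of two constraint boundaries that also satisfies all remaining constraints:
  x_1 = 0 and x_2 = 0 → (0, 0)
  x_1 = 11 and x_2 = 0 → (11, 0)
  x_1 = 11 and 2x_1 + 2x_2 = 24 → (11, 1)
  x_2 = 5 and 2x_1 + 2x_2 = 24 → (7, 5)
  x_2 = 5 and x_1 = 0 → (0, 5)

Vertices: (0, 0), (11, 0), (11, 1), (7, 5), (0, 5)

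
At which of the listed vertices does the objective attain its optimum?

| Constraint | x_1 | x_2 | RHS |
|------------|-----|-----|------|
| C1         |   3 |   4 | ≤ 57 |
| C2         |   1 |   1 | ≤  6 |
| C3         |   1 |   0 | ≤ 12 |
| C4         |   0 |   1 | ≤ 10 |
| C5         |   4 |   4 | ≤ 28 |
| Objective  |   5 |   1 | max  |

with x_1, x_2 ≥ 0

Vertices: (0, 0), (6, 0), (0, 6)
(6, 0) with z = 30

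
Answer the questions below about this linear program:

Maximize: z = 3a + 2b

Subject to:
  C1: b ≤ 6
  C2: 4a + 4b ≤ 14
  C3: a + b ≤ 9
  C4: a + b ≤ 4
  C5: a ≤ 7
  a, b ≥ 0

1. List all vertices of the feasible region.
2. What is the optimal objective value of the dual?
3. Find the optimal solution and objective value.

1. (0, 0), (3.5, 0), (0, 3.5)
2. 10.5 (by strong duality, equal to the primal optimum)
3. a = 3.5, b = 0, z = 10.5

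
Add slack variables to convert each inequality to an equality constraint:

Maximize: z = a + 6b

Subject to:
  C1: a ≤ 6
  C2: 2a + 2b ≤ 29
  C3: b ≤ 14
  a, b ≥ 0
max z = a + 6b

s.t.
  a + s1 = 6
  2a + 2b + s2 = 29
  b + s3 = 14
  a, b, s1, s2, s3 ≥ 0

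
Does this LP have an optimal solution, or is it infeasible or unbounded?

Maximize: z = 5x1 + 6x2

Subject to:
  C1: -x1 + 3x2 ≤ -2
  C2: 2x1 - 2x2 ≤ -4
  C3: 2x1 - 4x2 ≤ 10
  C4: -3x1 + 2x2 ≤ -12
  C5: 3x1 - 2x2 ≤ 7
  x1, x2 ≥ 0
C5 requires 3x1 - 2x2 ≤ 7, while C4 (-3x1 + 2x2 ≤ -12) is equivalent to 3x1 - 2x2 ≥ 12. Together they would need 12 ≤ 3x1 - 2x2 ≤ 7, which is impossible since 12 > 7. No point satisfies all constraints.

The feasible region is empty; the LP is infeasible.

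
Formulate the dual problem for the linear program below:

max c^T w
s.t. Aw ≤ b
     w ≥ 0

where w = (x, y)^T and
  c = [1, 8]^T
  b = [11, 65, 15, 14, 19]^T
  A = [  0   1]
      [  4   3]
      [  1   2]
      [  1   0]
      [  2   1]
Minimize: z = 11y1 + 65y2 + 15y3 + 14y4 + 19y5

Subject to:
  C1: -4y2 - y3 - y4 - 2y5 ≤ -1
  C2: -y1 - 3y2 - 2y3 - y5 ≤ -8
  y1, y2, y3, y4, y5 ≥ 0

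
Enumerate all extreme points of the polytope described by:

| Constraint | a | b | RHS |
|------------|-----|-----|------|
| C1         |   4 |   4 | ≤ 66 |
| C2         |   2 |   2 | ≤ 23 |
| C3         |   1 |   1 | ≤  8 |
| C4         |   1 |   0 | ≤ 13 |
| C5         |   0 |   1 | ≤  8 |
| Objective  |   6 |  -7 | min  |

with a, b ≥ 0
Each vertex is the intersection of two constraint boundaries that also satisfies all remaining constraints:
  a = 0 and b = 0 → (0, 0)
  a + b = 8 and b = 0 → (8, 0)
  a + b = 8 and b = 8 → (0, 8)

Vertices: (0, 0), (8, 0), (0, 8)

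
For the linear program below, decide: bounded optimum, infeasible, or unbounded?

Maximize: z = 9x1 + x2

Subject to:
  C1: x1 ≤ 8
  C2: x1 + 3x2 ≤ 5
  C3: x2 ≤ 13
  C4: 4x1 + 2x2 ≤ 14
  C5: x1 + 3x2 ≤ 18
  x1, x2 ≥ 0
The point (3.5, 0) satisfies every constraint, so the LP is feasible; the constraints give x1 ≤ 8 and x2 ≤ 13, which with x1, x2 ≥ 0 keep the feasible region inside a bounded box. A feasible, bounded LP attains a finite optimum at a vertex.

Feasible with finite optimum z* = 31.5 at (3.5, 0).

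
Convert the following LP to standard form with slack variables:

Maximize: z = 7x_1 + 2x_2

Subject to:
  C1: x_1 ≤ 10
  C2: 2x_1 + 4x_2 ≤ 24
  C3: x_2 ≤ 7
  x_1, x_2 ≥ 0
max z = 7x_1 + 2x_2

s.t.
  x_1 + s1 = 10
  2x_1 + 4x_2 + s2 = 24
  x_2 + s3 = 7
  x_1, x_2, s1, s2, s3 ≥ 0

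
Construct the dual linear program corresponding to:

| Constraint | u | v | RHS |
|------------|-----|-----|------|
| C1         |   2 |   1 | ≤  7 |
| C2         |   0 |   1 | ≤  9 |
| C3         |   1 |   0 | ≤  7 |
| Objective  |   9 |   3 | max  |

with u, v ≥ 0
Minimize: z = 7y1 + 9y2 + 7y3

Subject to:
  C1: -2y1 - y3 ≤ -9
  C2: -y1 - y2 ≤ -3
  y1, y2, y3 ≥ 0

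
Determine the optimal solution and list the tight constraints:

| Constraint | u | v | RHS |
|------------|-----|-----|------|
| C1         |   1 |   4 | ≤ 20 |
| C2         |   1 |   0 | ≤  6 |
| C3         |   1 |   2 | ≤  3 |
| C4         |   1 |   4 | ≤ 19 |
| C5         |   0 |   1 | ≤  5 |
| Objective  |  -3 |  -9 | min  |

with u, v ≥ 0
Optimal: u = 0, v = 1.5
Slack at optimum:
  C1: slack = 14
  C2: slack = 6
  C3: slack = 0 (binding)
  C4: slack = 13
  C5: slack = 3.5
  u ≥ 0: u = 0 (binding)
  v ≥ 0: v = 1.5
Binding constraints: C3, u ≥ 0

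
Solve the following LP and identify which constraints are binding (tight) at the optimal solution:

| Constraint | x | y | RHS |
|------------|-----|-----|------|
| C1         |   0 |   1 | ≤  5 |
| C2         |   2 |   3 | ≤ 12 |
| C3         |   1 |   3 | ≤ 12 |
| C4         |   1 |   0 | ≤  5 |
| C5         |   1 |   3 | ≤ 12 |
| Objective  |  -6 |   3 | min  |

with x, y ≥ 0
Optimal: x = 5, y = 0
Binding: C4, y ≥ 0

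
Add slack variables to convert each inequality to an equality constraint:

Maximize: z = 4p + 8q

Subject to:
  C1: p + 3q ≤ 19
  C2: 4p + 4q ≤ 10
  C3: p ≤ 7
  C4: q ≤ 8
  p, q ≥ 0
max z = 4p + 8q

s.t.
  p + 3q + s1 = 19
  4p + 4q + s2 = 10
  p + s3 = 7
  q + s4 = 8
  p, q, s1, s2, s3, s4 ≥ 0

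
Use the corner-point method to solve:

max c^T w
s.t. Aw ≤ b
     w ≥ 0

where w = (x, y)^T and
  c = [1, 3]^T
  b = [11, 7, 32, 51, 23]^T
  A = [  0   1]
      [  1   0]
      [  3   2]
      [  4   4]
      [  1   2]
x = 1, y = 11, z = 34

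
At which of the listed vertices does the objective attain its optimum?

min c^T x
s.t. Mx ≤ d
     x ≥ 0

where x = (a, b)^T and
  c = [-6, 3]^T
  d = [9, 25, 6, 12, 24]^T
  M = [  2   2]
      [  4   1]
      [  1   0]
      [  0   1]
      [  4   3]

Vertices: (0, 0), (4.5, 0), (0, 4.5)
Evaluating z = -6a + 3b at each vertex:
  (0, 0): z = 0
  (4.5, 0): z = -27
  (0, 4.5): z = 13.5

The smallest value is z = -27, attained at (4.5, 0).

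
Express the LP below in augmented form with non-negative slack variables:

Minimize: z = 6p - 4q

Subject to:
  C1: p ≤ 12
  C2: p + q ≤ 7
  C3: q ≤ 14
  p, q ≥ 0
min z = 6p - 4q

s.t.
  p + s1 = 12
  p + q + s2 = 7
  q + s3 = 14
  p, q, s1, s2, s3 ≥ 0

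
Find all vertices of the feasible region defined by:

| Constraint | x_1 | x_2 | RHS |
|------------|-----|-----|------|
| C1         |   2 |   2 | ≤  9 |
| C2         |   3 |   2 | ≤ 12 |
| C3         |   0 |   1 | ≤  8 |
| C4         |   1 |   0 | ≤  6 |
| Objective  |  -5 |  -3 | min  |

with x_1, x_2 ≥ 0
Each vertex is the intersection of two constraint boundaries that also satisfies all remaining constraints:
  x_1 = 0 and x_2 = 0 → (0, 0)
  3x_1 + 2x_2 = 12 and x_2 = 0 → (4, 0)
  2x_1 + 2x_2 = 9 and 3x_1 + 2x_2 = 12 → (3, 1.5)
  2x_1 + 2x_2 = 9 and x_1 = 0 → (0, 4.5)

Vertices: (0, 0), (4, 0), (3, 1.5), (0, 4.5)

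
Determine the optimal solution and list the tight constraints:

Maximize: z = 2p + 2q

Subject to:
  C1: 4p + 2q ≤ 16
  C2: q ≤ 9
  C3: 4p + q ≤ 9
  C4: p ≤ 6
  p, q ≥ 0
Optimal: p = 0, q = 8
Slack at optimum:
  C1: slack = 0 (binding)
  C2: slack = 1
  C3: slack = 1
  C4: slack = 6
  p ≥ 0: p = 0 (binding)
  q ≥ 0: q = 8
Binding constraints: C1, p ≥ 0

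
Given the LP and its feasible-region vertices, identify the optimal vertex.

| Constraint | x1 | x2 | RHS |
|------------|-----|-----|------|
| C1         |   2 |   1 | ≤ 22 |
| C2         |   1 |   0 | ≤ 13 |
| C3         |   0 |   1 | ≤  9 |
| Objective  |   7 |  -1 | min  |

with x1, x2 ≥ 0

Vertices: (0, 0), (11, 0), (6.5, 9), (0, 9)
(0, 9) with z = -9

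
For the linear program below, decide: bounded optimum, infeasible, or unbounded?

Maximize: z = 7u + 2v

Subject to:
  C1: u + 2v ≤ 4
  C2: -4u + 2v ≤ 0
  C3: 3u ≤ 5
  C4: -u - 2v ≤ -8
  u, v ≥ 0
C1 requires u + 2v ≤ 4, while C4 (-u - 2v ≤ -8) is equivalent to u + 2v ≥ 8. Together they would need 8 ≤ u + 2v ≤ 4, which is impossible since 8 > 4. No point satisfies all constraints.

The feasible region is empty; the LP is infeasible.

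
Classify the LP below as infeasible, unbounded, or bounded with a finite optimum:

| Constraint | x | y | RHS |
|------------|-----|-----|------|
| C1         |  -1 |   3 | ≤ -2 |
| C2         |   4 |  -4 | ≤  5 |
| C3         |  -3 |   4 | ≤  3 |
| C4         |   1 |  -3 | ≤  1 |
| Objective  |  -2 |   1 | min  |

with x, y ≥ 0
C4 requires x - 3y ≤ 1, while C1 (-x + 3y ≤ -2) is equivalent to x - 3y ≥ 2. Together they would need 2 ≤ x - 3y ≤ 1, which is impossible since 2 > 1. No point satisfies all constraints.

Infeasible: no point satisfies all constraints simultaneously.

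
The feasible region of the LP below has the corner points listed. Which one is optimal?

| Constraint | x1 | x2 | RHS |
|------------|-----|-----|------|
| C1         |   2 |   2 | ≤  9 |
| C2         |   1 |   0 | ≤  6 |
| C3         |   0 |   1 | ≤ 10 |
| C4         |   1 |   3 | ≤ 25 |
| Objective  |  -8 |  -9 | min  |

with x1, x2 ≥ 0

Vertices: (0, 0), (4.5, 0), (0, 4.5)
(0, 4.5) with z = -40.5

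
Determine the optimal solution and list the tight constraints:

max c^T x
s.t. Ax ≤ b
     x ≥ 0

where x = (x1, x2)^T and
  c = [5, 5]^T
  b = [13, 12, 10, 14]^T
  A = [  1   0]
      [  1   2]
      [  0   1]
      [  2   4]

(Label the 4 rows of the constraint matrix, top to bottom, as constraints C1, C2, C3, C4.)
Optimal: x1 = 7, x2 = 0
Binding: C4, x2 ≥ 0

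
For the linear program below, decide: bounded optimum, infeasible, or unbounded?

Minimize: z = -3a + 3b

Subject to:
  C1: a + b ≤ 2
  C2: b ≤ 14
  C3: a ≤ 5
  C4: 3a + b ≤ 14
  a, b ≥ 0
The point (2, 0) satisfies every constraint, so the LP is feasible; the constraints give a ≤ 5 and b ≤ 14, which with a, b ≥ 0 keep the feasible region inside a bounded box. A feasible, bounded LP attains a finite optimum at a vertex.

Bounded optimum: z* = -6 at (2, 0).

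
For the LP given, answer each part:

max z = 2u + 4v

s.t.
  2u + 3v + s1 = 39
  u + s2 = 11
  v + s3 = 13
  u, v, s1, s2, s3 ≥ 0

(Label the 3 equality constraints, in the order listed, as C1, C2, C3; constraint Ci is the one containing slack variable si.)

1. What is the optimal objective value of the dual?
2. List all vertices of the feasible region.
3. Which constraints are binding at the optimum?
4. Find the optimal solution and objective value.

1. 52 (by strong duality, equal to the primal optimum)
2. (0, 0), (11, 0), (11, 5.667), (0, 13)
3. C1, C3, u ≥ 0
4. u = 0, v = 13, z = 52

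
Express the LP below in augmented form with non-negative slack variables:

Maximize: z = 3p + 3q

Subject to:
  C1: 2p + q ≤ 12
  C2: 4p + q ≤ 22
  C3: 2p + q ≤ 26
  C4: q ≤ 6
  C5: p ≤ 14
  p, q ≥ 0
max z = 3p + 3q

s.t.
  2p + q + s1 = 12
  4p + q + s2 = 22
  2p + q + s3 = 26
  q + s4 = 6
  p + s5 = 14
  p, q, s1, s2, s3, s4, s5 ≥ 0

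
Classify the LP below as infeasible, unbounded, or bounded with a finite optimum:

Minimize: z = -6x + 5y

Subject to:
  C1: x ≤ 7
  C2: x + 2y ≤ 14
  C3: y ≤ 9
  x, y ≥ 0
The point (7, 0) satisfies every constraint, so the LP is feasible; the constraints give x ≤ 7 and y ≤ 9, which with x, y ≥ 0 keep the feasible region inside a bounded box. A feasible, bounded LP attains a finite optimum at a vertex.

Evaluating z = -6x + 5y at each vertex:
  (0, 0): z = 0
  (7, 0): z = -42
  (7, 3.5): z = -24.5
  (0, 7): z = 35

Bounded optimum: z* = -42 at (7, 0).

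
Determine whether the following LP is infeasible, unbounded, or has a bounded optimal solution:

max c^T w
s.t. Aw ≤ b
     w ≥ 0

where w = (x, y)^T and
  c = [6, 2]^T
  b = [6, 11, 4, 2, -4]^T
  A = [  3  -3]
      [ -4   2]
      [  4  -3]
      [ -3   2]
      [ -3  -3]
Feasible point: (1, 1) satisfies every constraint, so the LP is feasible.
Direction d = (3, 4): for each constraint row a, a·d ≤ 0 —
  (3)(3) + (-3)(4) = -3 ≤ 0
  (-4)(3) + (2)(4) = -4 ≤ 0
  (4)(3) + (-3)(4) = 0 ≤ 0
  (-3)(3) + (2)(4) = -1 ≤ 0
  (-3)(3) + (-3)(4) = -21 ≤ 0
and d ≥ 0, so (1, 1) + t·d stays feasible for every t ≥ 0. Along this ray z = 6x + 2y changes by 26 per unit t, so z → +∞.

The LP is unbounded; z can be made arbitrarily large.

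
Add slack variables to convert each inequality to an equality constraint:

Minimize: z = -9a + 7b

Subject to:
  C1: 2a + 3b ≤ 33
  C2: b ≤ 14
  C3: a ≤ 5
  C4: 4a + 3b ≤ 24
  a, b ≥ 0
min z = -9a + 7b

s.t.
  2a + 3b + s1 = 33
  b + s2 = 14
  a + s3 = 5
  4a + 3b + s4 = 24
  a, b, s1, s2, s3, s4 ≥ 0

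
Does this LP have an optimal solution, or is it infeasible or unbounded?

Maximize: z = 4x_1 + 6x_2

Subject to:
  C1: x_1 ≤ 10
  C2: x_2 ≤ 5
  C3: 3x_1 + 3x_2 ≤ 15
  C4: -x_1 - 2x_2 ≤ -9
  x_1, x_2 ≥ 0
The point (0, 5) satisfies every constraint, so the LP is feasible; the constraints give x_1 ≤ 10 and x_2 ≤ 5, which with x_1, x_2 ≥ 0 keep the feasible region inside a bounded box. A feasible, bounded LP attains a finite optimum at a vertex.

Evaluating z = 4x_1 + 6x_2 at each vertex:
  (1, 4): z = 28
  (0, 5): z = 30
  (0, 4.5): z = 27

Bounded optimum: z* = 30 at (0, 5).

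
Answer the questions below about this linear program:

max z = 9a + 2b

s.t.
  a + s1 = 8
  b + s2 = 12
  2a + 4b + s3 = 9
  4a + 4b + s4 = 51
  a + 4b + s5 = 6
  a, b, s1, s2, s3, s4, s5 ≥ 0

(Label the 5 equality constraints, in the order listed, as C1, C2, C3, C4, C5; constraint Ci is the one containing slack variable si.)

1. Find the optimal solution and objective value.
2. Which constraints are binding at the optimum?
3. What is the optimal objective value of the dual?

1. a = 4.5, b = 0, z = 40.5
2. C3, b ≥ 0
3. 40.5 (by strong duality, equal to the primal optimum)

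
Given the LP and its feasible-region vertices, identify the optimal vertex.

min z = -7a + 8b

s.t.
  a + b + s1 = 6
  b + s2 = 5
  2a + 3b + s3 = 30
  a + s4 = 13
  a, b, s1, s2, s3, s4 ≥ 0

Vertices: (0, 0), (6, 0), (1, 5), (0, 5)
(6, 0) with z = -42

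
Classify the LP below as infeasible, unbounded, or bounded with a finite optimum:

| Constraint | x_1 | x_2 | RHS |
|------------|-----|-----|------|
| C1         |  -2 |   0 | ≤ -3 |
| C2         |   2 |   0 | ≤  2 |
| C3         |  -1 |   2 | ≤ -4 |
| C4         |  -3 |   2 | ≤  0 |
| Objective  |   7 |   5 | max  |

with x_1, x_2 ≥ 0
C2 requires 2x_1 ≤ 2, while C1 (-2x_1 ≤ -3) is equivalent to 2x_1 ≥ 3. Together they would need 3 ≤ 2x_1 ≤ 2, which is impossible since 3 > 2. No point satisfies all constraints.

Infeasible — the constraint set is empty.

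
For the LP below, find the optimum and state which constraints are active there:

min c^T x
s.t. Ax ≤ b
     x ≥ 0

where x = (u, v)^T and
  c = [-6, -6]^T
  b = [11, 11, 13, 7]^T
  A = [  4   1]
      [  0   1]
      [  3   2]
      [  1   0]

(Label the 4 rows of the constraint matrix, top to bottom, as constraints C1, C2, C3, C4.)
Optimal: u = 0, v = 6.5
Binding: C3, u ≥ 0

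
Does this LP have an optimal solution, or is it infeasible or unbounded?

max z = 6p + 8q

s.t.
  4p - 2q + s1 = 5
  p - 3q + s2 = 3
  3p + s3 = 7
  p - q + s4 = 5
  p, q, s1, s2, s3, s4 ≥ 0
Feasible point: (0, 0) satisfies every constraint, so the LP is feasible.
Direction d = (0, 1): for each constraint row a, a·d ≤ 0 —
  (4)(0) + (-2)(1) = -2 ≤ 0
  (1)(0) + (-3)(1) = -3 ≤ 0
  (3)(0) + (0)(1) = 0 ≤ 0
  (1)(0) + (-1)(1) = -1 ≤ 0
and d ≥ 0, so (0, 0) + t·d stays feasible for every t ≥ 0. Along this ray z = 6p + 8q changes by 8 per unit t, so z → +∞.

The LP is unbounded; z can be made arbitrarily large.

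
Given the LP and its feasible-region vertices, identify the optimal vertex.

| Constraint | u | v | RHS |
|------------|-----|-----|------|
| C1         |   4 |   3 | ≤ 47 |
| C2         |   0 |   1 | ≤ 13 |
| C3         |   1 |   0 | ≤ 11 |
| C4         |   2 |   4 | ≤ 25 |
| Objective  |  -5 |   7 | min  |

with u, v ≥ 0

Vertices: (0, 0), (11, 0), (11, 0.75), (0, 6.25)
Evaluating z = -5u + 7v at each vertex:
  (0, 0): z = 0
  (11, 0): z = -55
  (11, 0.75): z = -49.75
  (0, 6.25): z = 43.75

The smallest value is z = -55, attained at (11, 0).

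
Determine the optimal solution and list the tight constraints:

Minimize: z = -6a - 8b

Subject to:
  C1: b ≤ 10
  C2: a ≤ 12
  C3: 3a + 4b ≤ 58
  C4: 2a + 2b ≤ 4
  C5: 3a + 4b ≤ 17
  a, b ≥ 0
Optimal: a = 0, b = 2
Slack at optimum:
  C1: slack = 8
  C2: slack = 12
  C3: slack = 50
  C4: slack = 0 (binding)
  C5: slack = 9
  a ≥ 0: a = 0 (binding)
  b ≥ 0: b = 2
Binding constraints: C4, a ≥ 0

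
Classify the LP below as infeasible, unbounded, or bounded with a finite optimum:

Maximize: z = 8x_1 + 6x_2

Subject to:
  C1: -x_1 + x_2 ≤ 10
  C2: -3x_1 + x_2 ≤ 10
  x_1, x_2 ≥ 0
Feasible point: (0, 0) satisfies every constraint, so the LP is feasible.
Direction d = (1, 0): for each constraint row a, a·d ≤ 0 —
  (-1)(1) + (1)(0) = -1 ≤ 0
  (-3)(1) + (1)(0) = -3 ≤ 0
and d ≥ 0, so (0, 0) + t·d stays feasible for every t ≥ 0. Along this ray z = 8x_1 + 6x_2 changes by 8 per unit t, so z → +∞.

Unbounded — the objective can increase without bound over the feasible region.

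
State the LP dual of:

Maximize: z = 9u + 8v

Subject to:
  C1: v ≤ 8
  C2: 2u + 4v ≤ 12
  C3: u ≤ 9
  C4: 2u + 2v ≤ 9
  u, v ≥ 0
Minimize: z = 8y1 + 12y2 + 9y3 + 9y4

Subject to:
  C1: -2y2 - y3 - 2y4 ≤ -9
  C2: -y1 - 4y2 - 2y4 ≤ -8
  y1, y2, y3, y4 ≥ 0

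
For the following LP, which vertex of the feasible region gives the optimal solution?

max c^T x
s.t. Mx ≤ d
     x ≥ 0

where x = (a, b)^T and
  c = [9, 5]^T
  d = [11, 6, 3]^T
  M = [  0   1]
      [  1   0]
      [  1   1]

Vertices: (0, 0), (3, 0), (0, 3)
Evaluating z = 9a + 5b at each vertex:
  (0, 0): z = 0
  (3, 0): z = 27
  (0, 3): z = 15

The largest value is z = 27, attained at (3, 0).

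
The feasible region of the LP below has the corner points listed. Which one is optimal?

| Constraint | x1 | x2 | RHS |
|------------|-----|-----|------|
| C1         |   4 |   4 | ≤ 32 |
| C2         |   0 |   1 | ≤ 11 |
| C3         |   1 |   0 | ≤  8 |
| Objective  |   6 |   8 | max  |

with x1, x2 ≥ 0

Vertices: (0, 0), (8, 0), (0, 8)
Evaluating z = 6x1 + 8x2 at each vertex:
  (0, 0): z = 0
  (8, 0): z = 48
  (0, 8): z = 64

The largest value is z = 64, attained at (0, 8).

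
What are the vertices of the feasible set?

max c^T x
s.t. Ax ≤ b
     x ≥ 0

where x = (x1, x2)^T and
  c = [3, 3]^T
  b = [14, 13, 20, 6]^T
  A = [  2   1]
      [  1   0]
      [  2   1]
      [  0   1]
Each vertex is the intersection of two constraint boundaries that also satisfies all remaining constraints:
  x1 = 0 and x2 = 0 → (0, 0)
  2x1 + x2 = 14 and x2 = 0 → (7, 0)
  2x1 + x2 = 14 and x2 = 6 → (4, 6)
  x2 = 6 and x1 = 0 → (0, 6)

Vertices: (0, 0), (7, 0), (4, 6), (0, 6)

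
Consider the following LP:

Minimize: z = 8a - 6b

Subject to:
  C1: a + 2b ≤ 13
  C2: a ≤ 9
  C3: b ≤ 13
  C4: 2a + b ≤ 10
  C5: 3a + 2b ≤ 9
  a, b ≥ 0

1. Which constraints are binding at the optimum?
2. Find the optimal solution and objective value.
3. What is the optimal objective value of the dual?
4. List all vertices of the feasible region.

1. C5, a ≥ 0
2. a = 0, b = 4.5, z = -27
3. -27 (by strong duality, equal to the primal optimum)
4. (0, 0), (3, 0), (0, 4.5)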